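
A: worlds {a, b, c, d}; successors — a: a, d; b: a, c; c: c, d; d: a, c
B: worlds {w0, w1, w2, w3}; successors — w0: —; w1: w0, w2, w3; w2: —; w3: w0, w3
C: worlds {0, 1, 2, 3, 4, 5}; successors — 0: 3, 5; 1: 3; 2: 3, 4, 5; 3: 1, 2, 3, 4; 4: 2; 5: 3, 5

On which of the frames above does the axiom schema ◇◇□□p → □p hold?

This is the axiom for a generalized confluence (Geach) condition; its first-order frame correspondent is ∀x ∀y ∀z ((xR²y ∧ xRz) → ∃w (yR²w ∧ z = w)).
A: satisfies the condition.
B: fails — w1R²w0, w1Rw0 but no w with w0R²w and w0=w.
C: fails — 0R²1, 0R5 but no w with 1R²w and 5=w.
Valid on: A.

A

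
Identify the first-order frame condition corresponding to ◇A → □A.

partial functionality: ∀x ∀y ∀z (Rxy ∧ Rxz → y = z)

Suppose ◇A→□A is valid. Take Rxy, Rxz and set V(A)={y}. Then ◇A at x, so □A at x, so A at z, i.e. z=y.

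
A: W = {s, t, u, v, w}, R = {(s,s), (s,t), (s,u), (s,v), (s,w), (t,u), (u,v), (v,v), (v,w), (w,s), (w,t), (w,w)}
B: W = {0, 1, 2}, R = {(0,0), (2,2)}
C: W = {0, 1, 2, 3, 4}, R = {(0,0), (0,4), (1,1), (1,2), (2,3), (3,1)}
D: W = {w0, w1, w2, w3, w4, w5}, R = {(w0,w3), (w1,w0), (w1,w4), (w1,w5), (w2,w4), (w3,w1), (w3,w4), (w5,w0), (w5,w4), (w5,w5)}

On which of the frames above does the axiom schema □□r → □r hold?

The schema corresponds to density: ∀x ∀y (Rxy → ∃z (Rxz ∧ Rzy)).
A: fails — Rtu but no z with Rtz and Rzu.
B: holds.
C: fails — R23 but no z with R2z and Rz3.
D: fails — Rw2w4 but no z with Rw2z and Rzw4.

B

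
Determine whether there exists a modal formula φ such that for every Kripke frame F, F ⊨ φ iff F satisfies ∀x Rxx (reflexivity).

This is a Sahlqvist condition; the T axiom □r → r defines it.

Yes, by □r → r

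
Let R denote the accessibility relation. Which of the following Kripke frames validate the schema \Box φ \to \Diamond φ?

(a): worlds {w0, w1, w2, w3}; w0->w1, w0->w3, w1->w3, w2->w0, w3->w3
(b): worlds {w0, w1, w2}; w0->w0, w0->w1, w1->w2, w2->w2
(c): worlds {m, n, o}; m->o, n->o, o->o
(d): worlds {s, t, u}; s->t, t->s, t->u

(a), (b), (c)

Frame correspondent (Sahlqvist): \forall x \exists y Rxy — i.e. seriality.
(a): condition met.
(b): condition met.
(c): condition met.
(d): fails — world u has no successor.
Valid on: (a), (b), (c).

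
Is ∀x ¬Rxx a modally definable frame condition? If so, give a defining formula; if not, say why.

Not definable by any modal formula

If a class were modally definable it would be closed under surjective bounded morphisms (Goldblatt–Thomason).
The 5-cycle (worlds s,t,u,v,w with s→t→u→v→w→s) is irreflexive, and the map sending every world to a single reflexive point • is a surjective bounded morphism (forth: every edge maps to (•,•); back: every world has a successor). So any modal formula valid on the 5-cycle is also valid on the reflexive point, which is not irreflexive.
So no modal formula (or set of formulas) defines exactly the irreflexive frames.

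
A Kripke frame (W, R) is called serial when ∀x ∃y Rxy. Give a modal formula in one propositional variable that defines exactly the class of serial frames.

A defining formula is □s → ◇s (the D axiom).

□s → ◇s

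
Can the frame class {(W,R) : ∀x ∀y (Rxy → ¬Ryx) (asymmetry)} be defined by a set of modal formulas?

Any modally definable frame class is closed under surjective bounded morphisms.
The 3-cycle (worlds w0,w1,w2 with w0→w1→w2→w0) is asymmetric. Mapping every world to a single reflexive point • is a surjective bounded morphism, and the reflexive point is not asymmetric (R•• but asymmetry requires ¬R••).
So the class is not modally definable.

No — not modally definable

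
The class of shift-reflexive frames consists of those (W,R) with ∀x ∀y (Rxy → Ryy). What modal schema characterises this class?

This is shift-reflexivity; the standard corresponding axiom is T□: □(□s → s).
Suppose □(□s→s) is valid. Take Rxy and set V(s)={w : Ryw}. Then at y, □s holds; since □(□s→s) at x, □s→s at y, so s at y, i.e. Ryy.

□(□s → s)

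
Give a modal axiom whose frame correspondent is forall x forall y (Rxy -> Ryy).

□(□q → q)

This is shift-reflexivity; the standard corresponding axiom is T□: □(□q → q).
Suppose □(□q→q) is valid. Take Rxy and set V(q)={w : Ryw}. Then at y, □q holds; since □(□q→q) at x, □q→q at y, so q at y, i.e. Ryy.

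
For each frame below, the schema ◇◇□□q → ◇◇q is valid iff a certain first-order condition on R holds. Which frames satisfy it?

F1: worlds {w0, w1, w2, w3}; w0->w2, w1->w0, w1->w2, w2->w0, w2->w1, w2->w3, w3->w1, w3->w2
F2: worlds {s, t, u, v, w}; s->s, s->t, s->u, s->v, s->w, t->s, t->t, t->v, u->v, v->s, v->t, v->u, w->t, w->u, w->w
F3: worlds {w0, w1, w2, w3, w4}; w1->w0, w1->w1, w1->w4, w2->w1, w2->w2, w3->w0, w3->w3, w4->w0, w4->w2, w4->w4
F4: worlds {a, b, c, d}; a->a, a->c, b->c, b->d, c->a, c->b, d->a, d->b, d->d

The schema corresponds to a generalized confluence (Geach) condition: ∀x ∀y (xR²y → ∃w (yR²w ∧ xR²w)).
F1: holds.
F2: holds.
F3: fails — w1R²w0 but no w with w0R²w and w1R²w.
F4: holds.
Valid on: F1, F2, F4.

F1, F2, F4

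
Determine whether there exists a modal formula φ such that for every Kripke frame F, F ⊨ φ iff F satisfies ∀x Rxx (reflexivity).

Definable; □p → p defines it

The condition is reflexivity. A defining modal formula is □p → p.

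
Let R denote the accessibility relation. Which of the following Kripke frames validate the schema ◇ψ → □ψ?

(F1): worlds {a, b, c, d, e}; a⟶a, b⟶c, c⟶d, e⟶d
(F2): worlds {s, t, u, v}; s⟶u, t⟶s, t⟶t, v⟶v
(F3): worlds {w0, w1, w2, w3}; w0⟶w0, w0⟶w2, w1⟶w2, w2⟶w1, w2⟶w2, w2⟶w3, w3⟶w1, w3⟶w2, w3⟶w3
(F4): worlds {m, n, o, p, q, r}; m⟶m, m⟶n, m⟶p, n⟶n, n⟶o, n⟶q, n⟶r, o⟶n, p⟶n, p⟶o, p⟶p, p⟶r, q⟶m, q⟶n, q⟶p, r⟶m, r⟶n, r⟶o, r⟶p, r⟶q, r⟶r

(F1)

Frame correspondent (Sahlqvist): ∀x ∀y ∀z (Rxy ∧ Rxz → y = z) — i.e. partial functionality.
(F1): condition met.
(F2): fails — t sees both s and t.
(F3): fails — w0 sees both w0 and w2.
(F4): fails — m sees both m and n.
Valid on: (F1).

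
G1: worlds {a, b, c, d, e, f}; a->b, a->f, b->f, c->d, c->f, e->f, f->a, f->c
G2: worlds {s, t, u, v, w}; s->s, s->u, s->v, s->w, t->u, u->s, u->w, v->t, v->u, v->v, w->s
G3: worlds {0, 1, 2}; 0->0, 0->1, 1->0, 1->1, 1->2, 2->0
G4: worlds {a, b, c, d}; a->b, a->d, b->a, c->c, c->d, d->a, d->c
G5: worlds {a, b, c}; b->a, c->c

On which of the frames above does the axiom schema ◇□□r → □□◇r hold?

G3, G4, G5

This is the axiom for a generalized confluence (Geach) condition; its first-order frame correspondent is ∀x ∀y ∀z ((xRy ∧ xR²z) → ∃w (yR²w ∧ zRw)).
G1: fails — aRb, aR²a but no w with bR²w and aRw.
G2: fails — vRt, vR²t but no w* with tR²w* and tRw*.
G3: holds.
G4: holds.
G5: holds.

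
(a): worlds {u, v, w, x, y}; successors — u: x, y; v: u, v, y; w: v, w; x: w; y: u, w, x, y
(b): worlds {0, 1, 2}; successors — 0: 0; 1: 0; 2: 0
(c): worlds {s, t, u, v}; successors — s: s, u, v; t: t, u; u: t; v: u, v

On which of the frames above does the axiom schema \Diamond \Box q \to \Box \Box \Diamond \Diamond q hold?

(b), (c)

Frame correspondent (Sahlqvist): \forall x \forall y \forall z ((xRy \wedge x R^2 z) \to \exists w (yRw \wedge z R^2 w)) — i.e. a generalized confluence (Geach) condition.
(a): fails — vRu, vR²x but no t with uRt and xR²t.
(b): holds.
(c): holds.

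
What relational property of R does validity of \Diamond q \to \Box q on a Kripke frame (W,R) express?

Partial functionality

Suppose ◇q→□q is valid. Take Rxy, Rxz and set V(q)={y}. Then ◇q at x, so □q at x, so q at z, i.e. z=y.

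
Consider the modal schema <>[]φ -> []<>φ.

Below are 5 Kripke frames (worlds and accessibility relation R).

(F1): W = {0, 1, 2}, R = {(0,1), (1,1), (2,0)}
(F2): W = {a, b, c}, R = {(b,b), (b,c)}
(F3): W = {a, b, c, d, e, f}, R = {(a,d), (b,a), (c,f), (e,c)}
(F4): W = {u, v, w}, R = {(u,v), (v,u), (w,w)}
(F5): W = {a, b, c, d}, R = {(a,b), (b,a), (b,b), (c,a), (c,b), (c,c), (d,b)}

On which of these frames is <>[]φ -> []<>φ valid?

(F1), (F4), (F5)

This is the axiom for convergence; its first-order frame correspondent is forall x forall y forall z (Rxy & Rxz -> exists w (Ryw & Rzw)).
(F1): ✓.
(F2): fails — Rbc and Rbc but c and c have no common successor.
(F3): fails — Rad and Rad but d and d have no common successor.
(F4): ✓.
(F5): ✓.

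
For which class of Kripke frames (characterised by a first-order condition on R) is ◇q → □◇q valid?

the Euclidean property

Suppose ◇q→□◇q is valid. Take Rxy, Rxz and set V(q)={y}. Then ◇q at x, so □◇q at x, so ◇q at z, so some w with Rzw has q; w=y, i.e. Rzy. By symmetry of the argument, Ryz.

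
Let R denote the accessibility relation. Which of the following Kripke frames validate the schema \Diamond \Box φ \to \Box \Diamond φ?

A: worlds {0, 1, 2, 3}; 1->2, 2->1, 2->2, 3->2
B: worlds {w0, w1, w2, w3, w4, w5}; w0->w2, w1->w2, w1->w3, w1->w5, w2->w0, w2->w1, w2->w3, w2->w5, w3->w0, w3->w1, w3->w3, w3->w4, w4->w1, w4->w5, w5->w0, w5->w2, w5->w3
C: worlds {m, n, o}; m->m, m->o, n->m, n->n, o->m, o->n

The schema corresponds to convergence: \forall x \forall y \forall z (Rxy \wedge Rxz \to \exists w (Ryw \wedge Rzw)).
A: condition met.
B: fails — Rw2w0 and Rw2w3 but w0 and w3 have no common successor.
C: condition met.

A, C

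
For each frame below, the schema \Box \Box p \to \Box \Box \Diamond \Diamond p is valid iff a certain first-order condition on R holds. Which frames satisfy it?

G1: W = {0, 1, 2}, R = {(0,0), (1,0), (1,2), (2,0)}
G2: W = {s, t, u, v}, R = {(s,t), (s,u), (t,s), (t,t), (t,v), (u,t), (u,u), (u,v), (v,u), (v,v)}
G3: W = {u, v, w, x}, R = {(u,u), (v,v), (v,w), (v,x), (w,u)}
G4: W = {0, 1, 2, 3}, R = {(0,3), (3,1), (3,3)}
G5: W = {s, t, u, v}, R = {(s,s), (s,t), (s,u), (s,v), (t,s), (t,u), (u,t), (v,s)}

G1, G2, G5

Frame correspondent (Sahlqvist): \forall x \forall z (x R^2 z \to \exists w (x R^2 w \wedge z R^2 w)) — i.e. a generalized confluence (Geach) condition.
G1: satisfies the condition.
G2: satisfies the condition.
G3: fails — vR²x but no t with vR²t and xR²t.
G4: fails — 0R²1 but no w with 0R²w and 1R²w.
G5: satisfies the condition.
Valid on: G1, G2, G5.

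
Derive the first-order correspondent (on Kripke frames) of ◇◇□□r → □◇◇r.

This is a Sahlqvist (Geach-type) schema ◇^2□^2r → □^1◇^2r.
Minimal-valuation argument: fix x; take any y with xR^2y and any z with xR^1z. Set V(r) to the set of worlds R-reachable from y in exactly 2 steps. Then □^2r holds at y, so the antecedent holds at x; validity forces ◇^2r at z, giving a w with zR^2w and yR^2w.
First-order correspondent: ∀x ∀y ∀z ((xR²y ∧ xRz) → ∃w (yR²w ∧ zR²w)).

∀x ∀y ∀z ((xR²y ∧ xRz) → ∃w (yR²w ∧ zR²w))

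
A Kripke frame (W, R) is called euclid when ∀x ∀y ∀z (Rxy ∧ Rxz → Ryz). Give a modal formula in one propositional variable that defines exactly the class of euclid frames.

The condition is the Euclidean property. The 5 schema ◇ψ → □◇ψ defines it.

◇ψ → □◇ψ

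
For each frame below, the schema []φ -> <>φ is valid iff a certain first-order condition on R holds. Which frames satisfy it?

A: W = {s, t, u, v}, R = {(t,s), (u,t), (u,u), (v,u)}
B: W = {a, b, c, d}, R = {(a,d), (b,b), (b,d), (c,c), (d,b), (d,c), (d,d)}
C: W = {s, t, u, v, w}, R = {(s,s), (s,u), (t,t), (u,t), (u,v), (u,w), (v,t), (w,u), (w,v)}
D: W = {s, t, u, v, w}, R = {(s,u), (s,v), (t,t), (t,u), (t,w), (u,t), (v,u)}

This is the axiom for seriality; its first-order frame correspondent is forall x exists y Rxy.
A: fails — world s has no successor.
B: ✓.
C: ✓.
D: fails — world w has no successor.

B, C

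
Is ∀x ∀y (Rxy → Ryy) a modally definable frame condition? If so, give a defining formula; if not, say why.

Definable; □(□q → q) defines it

The condition is shift-reflexivity. A defining modal formula is □(□q → q).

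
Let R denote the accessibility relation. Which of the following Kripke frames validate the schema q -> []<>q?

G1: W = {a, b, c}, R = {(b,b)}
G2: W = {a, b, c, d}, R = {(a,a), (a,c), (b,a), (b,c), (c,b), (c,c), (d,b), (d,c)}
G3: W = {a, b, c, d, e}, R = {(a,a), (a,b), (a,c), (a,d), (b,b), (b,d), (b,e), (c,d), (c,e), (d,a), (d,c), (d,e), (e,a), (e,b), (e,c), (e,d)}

G1

The schema corresponds to symmetry: forall x forall y (Rxy -> Ryx).
G1: holds.
G2: fails — Rdc but not Rcd.
G3: fails — Rea but not Rae.
Valid on: G1.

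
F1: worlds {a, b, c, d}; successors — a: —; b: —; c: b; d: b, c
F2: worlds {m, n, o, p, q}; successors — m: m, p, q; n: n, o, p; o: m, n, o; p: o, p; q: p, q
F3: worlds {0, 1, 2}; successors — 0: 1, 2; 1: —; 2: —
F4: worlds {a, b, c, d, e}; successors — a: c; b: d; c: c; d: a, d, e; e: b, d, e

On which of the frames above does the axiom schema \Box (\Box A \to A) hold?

The schema corresponds to shift-reflexivity: \forall x \forall y (Rxy \to Ryy).
F1: fails — Rdb but not Rbb.
F2: satisfies the condition.
F3: fails — R01 but not R11.
F4: fails — Reb but not Rbb.

F2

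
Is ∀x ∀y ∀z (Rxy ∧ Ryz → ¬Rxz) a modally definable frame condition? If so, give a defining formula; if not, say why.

Any modally definable frame class is closed under surjective bounded morphisms.
The 7-cycle (worlds a,b,c,d,e,f,g with a→b→c→d→e→f→g→a) is intransitive. Mapping every world to a single reflexive point • is a surjective bounded morphism; the reflexive point is not intransitive (R••∧R•• but R••).
So the class is not modally definable.

No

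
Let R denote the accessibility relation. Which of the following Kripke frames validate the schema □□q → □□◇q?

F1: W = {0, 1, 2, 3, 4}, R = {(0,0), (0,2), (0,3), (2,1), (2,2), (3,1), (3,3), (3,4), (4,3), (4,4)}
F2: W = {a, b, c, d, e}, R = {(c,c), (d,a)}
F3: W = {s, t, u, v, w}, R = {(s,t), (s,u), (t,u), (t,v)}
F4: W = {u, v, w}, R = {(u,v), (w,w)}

The schema corresponds to a generalized confluence (Geach) condition: ∀x ∀z (xR²z → ∃w (xR²w ∧ zRw)).
F1: fails — 0R²1 but no w with 0R²w and 1Rw.
F2: ✓.
F3: fails — sR²u but no w* with sR²w* and uRw*.
F4: ✓.

F2, F4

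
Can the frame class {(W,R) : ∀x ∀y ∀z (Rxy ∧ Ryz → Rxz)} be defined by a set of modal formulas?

The condition is transitivity. A defining modal formula is □p → □□p.
Suppose □p→□□p is valid. Take Rxy, Ryz and set V(p)={w : Rxw}. Then □p at x, so □□p at x, so □p at y, so p at z, i.e. Rxz.

Yes, by □p → □□p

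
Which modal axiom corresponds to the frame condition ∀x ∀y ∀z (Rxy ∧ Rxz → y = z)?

◇p → □p

A defining formula is ◇p → □p (the CD axiom).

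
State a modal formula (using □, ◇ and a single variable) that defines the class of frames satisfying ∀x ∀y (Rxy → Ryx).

This is symmetry; the standard corresponding axiom is B: p → □◇p.

p → □◇p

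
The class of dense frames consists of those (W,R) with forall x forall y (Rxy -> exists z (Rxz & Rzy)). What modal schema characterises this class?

□□p → □p

This is density; the standard corresponding axiom is C4: □□p → □p.
Suppose □□p→□p is valid. Take Rxy and set V(p)={w : xR²w}. Then □□p at x, so □p at x, so p at y, i.e. ∃z(Rxz∧Rzy).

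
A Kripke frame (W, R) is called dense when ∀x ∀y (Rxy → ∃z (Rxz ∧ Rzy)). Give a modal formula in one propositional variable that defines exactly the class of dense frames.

The condition is density. The C4 schema □□q → □q defines it.
Suppose □□q→□q is valid. Take Rxy and set V(q)={w : xR²w}. Then □□q at x, so □q at x, so q at y, i.e. ∃z(Rxz∧Rzy).

□□q → □q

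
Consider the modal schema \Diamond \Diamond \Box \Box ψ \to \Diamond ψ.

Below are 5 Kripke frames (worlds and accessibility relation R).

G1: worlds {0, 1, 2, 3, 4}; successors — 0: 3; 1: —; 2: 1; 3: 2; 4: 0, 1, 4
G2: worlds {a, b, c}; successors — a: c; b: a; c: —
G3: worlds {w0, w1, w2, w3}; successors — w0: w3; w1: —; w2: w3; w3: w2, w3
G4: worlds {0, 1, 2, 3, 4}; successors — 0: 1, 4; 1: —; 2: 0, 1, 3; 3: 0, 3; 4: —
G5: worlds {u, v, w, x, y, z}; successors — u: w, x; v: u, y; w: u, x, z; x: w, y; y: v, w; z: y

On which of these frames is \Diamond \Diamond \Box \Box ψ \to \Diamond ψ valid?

The schema corresponds to a generalized confluence (Geach) condition: \forall x \forall y (x R^2 y \to \exists w (y R^2 w \wedge xRw)).
G1: fails — 0R²2 but no w with 2R²w and 0Rw.
G2: fails — bR²c but no w with cR²w and bRw.
G3: satisfies the condition.
G4: fails — 2R²0 but no w with 0R²w and 2Rw.
G5: fails — vR²v but no t with vR²t and vRt.

G3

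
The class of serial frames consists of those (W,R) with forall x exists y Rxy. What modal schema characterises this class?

□p → ◇p

A defining formula is □p → ◇p (the D axiom).
Suppose □p→◇p is valid. At any x set V(p)=W. Then □p at x, so ◇p at x, so x has a successor.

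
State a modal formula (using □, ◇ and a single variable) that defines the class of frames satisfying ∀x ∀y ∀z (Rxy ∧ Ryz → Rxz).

□ψ → □□ψ

The condition is transitivity. The 4 schema □ψ → □□ψ defines it.
Suppose □ψ→□□ψ is valid. Take Rxy, Ryz and set V(ψ)={w : Rxw}. Then □ψ at x, so □□ψ at x, so □ψ at y, so ψ at z, i.e. Rxz.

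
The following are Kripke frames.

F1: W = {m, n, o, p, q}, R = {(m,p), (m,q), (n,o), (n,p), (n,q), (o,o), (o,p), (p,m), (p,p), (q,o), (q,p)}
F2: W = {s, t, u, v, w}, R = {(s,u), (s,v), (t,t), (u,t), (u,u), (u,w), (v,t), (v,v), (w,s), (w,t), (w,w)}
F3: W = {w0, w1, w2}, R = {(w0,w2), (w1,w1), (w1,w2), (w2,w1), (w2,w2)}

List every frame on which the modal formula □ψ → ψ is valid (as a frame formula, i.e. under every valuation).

none

This is the axiom for reflexivity; its first-order frame correspondent is ∀x Rxx.
F1: fails — world m does not see itself.
F2: fails — world s does not see itself.
F3: fails — world w0 does not see itself.
Valid on no frame.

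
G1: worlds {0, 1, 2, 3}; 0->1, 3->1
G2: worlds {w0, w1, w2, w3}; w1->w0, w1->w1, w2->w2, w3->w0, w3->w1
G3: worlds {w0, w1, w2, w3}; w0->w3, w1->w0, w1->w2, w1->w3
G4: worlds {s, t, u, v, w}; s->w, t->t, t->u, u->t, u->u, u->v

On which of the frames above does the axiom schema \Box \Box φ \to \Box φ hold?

G2

The schema corresponds to density: \forall x \forall y (Rxy \to \exists z (Rxz \wedge Rzy)).
G1: fails — R01 but no z with R0z and Rz1.
G2: ✓.
G3: fails — Rw1w2 but no z with Rw1z and Rzw2.
G4: fails — Rsw but no z with Rsz and Rzw.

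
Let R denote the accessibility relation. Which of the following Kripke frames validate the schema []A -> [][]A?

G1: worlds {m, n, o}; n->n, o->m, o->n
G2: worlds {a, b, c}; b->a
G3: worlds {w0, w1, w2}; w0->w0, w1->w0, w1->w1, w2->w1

The schema corresponds to transitivity: forall x forall y forall z (Rxy & Ryz -> Rxz).
G1: satisfies the condition.
G2: satisfies the condition.
G3: fails — Rw2w1 and Rw1w0 but not Rw2w0.
Valid on: G1, G2.

G1, G2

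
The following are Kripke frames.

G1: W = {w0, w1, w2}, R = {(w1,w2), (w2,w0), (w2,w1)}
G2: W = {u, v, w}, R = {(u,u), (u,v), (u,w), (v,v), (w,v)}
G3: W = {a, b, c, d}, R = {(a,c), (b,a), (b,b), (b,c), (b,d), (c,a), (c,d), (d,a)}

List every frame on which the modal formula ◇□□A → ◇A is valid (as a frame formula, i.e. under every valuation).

G2

The schema corresponds to a generalized confluence (Geach) condition: ∀x ∀y (xRy → ∃w (yR²w ∧ xRw)).
G1: fails — w2Rw0 but no w with w0R²w and w2Rw.
G2: satisfies the condition.
G3: fails — cRd but no w with dR²w and cRw.
Valid on: G2.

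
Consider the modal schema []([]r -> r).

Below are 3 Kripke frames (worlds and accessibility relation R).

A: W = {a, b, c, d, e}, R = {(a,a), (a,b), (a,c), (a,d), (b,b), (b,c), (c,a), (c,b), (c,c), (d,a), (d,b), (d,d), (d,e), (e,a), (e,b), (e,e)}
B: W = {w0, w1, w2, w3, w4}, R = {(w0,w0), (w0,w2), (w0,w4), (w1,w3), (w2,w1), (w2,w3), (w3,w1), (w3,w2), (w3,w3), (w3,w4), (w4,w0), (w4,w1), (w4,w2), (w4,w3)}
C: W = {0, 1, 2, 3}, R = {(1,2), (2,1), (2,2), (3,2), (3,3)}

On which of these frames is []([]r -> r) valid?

The schema corresponds to shift-reflexivity: forall x forall y (Rxy -> Ryy).
A: holds.
B: fails — Rw0w4 but not Rw4w4.
C: fails — R21 but not R11.
Valid on: A.

A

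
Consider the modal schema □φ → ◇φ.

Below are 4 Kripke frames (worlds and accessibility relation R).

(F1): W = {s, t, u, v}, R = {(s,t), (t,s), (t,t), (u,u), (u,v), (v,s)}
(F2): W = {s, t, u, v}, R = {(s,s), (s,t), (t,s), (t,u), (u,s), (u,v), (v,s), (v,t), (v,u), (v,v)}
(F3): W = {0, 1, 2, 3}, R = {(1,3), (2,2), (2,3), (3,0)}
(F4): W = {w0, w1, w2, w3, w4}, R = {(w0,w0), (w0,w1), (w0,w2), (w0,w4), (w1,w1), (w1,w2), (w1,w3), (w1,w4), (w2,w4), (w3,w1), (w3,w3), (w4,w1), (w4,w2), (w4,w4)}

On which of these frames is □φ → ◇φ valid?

(F1), (F2), (F4)

Frame correspondent (Sahlqvist): ∀x ∃y Rxy — i.e. seriality.
(F1): satisfies the condition.
(F2): satisfies the condition.
(F3): fails — world 0 has no successor.
(F4): satisfies the condition.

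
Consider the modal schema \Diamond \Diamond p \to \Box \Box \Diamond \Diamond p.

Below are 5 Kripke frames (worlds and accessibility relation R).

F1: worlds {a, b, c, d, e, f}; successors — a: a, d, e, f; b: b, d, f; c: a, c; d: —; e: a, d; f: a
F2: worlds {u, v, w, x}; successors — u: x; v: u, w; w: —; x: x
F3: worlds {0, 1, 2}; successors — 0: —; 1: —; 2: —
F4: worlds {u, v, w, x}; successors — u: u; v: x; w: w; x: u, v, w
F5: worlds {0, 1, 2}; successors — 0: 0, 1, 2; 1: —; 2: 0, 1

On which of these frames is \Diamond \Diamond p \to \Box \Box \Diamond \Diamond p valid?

F2, F3

Frame correspondent (Sahlqvist): \forall x \forall y \forall z ((x R^2 y \wedge x R^2 z) \to \exists w (y = w \wedge z R^2 w)) — i.e. a generalized confluence (Geach) condition.
F1: fails — aR²a, aR²d but no w with a=w and dR²w.
F2: ✓.
F3: ✓.
F4: fails — vR²u, vR²w but no t with u=t and wR²t.
F5: fails — 0R²0, 0R²1 but no w with 0=w and 1R²w.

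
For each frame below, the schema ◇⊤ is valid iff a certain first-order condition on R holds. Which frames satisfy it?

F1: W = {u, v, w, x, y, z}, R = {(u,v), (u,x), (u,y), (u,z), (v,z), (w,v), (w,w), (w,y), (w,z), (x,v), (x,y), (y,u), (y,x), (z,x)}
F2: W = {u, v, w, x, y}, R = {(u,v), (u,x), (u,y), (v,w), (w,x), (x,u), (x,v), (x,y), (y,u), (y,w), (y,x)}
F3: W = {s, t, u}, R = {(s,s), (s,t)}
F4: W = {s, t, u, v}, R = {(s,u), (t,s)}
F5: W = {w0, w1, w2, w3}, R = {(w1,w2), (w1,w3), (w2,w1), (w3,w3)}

F1, F2

This is the axiom for seriality; its first-order frame correspondent is ∀x ∃y Rxy.
F1: satisfies the condition.
F2: satisfies the condition.
F3: fails — world t has no successor.
F4: fails — world u has no successor.
F5: fails — world w0 has no successor.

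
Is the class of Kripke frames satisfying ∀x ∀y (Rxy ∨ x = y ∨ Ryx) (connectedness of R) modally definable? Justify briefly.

If a class were modally definable it would be closed under disjoint unions (Goldblatt–Thomason).
Take 4 disjoint single-world reflexive frames: each is trivially connected, but their disjoint union has 4 worlds with no edge between distinct components, so it is not connected.
So no modal formula (or set of formulas) defines exactly the connected frames.

No — not modally definable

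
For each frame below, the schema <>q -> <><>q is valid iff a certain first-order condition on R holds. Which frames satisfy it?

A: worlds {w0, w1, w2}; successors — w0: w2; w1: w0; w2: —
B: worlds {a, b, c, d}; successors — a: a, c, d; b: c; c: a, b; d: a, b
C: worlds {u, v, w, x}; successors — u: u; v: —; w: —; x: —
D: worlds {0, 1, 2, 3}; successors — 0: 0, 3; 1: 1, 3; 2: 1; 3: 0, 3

This is the axiom for a generalized confluence (Geach) condition; its first-order frame correspondent is forall x forall y (xRy -> exists w (y = w & x R^2 w)).
A: fails — w0Rw2 but no w with w2=w and w0R²w.
B: fails — bRc but no w with c=w and bR²w.
C: satisfies the condition.
D: satisfies the condition.

C, D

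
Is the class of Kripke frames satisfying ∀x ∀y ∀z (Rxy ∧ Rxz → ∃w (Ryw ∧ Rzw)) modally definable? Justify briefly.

Definable; ◇□p → □◇p defines it

Yes: it is convergence, defined by the .2 schema ◇□p → □◇p.
Suppose ◇□p→□◇p is valid. Take Rxy, Rxz and set V(p)={w : Ryw}. Then □p at y so ◇□p at x, so □◇p at x, so ◇p at z, giving w with Rzw and Ryw.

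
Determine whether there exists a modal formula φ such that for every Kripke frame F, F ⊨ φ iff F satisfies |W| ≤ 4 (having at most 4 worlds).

Any modally definable frame class is closed under disjoint unions.
Any modal formula valid on each of 5 disjoint one-world frames is valid on their disjoint union (validity is preserved under disjoint unions). Each one-world frame has |W|=1≤4, but the union has |W|=5.
So the class is not modally definable.

Not definable by any modal formula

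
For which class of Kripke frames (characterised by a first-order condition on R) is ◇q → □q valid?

Suppose ◇q→□q is valid. Take Rxy, Rxz and set V(q)={y}. Then ◇q at x, so □q at x, so q at z, i.e. z=y.

partial functionality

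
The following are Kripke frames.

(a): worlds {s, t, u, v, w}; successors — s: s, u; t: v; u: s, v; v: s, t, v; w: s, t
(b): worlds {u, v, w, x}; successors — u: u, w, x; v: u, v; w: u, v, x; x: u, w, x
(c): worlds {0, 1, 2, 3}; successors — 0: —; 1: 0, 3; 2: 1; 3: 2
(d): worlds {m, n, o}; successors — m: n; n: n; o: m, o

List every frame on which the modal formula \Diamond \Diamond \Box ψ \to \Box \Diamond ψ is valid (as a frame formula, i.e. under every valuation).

This is the axiom for a generalized confluence (Geach) condition; its first-order frame correspondent is \forall x \forall y \forall z ((x R^2 y \wedge xRz) \to \exists w (yRw \wedge zRw)).
(a): fails — uR²t, uRs but no w* with tRw* and sRw*.
(b): condition met.
(c): fails — 1R²2, 1R0 but no w with 2Rw and 0Rw.
(d): fails — oR²m, oRo but no w with mRw and oRw.

(b)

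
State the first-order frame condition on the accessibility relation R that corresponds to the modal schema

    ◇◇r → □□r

∀x ∀y ∀z ((xR²y ∧ xR²z) → ∃w (y = w ∧ z = w))

This is a Sahlqvist (Geach-type) schema ◇^2□^0r → □^2◇^0r.
First-order correspondent: ∀x ∀y ∀z ((xR²y ∧ xR²z) → ∃w (y = w ∧ z = w)).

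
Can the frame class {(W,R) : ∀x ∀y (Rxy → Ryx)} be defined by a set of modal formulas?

This is a Sahlqvist condition; the B axiom p → □◇p defines it.
Suppose p→□◇p is valid. Take Rxy and set V(p)={x}. Then p at x, so □◇p at x, so ◇p at y, so some z with Ryz has p; z=x, i.e. Ryx.

Yes — defined by p → □◇p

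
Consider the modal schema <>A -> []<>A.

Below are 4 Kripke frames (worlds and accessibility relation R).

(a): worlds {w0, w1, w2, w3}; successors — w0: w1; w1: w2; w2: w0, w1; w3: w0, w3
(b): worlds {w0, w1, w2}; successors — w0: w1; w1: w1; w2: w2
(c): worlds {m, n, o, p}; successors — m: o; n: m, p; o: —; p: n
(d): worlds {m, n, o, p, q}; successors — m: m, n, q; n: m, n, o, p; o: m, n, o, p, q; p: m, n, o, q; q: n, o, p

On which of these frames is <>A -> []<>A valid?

The schema corresponds to the Euclidean property: forall x forall y forall z (Rxy & Rxz -> Ryz).
(a): fails — Rw0w1 and Rw0w1 but not Rw1w1.
(b): satisfies the condition.
(c): fails — Rmo and Rmo but not Roo.
(d): fails — Rmn and Rmq but not Rnq.

(b)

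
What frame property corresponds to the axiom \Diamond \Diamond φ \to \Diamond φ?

transitivity: \forall x \forall y \forall z (Rxy \wedge Ryz \to Rxz)

This schema is equivalent to the 4 axiom □φ → □□φ.
It corresponds to transitivity: \forall x \forall y \forall z (Rxy \wedge Ryz \to Rxz).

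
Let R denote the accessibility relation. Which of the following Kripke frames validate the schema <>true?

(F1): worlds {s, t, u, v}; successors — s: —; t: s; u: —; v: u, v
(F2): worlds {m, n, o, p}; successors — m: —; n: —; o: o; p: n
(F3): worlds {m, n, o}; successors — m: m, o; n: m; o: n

(F3)

Frame correspondent (Sahlqvist): forall x exists y Rxy — i.e. seriality.
(F1): fails — world s has no successor.
(F2): fails — world m has no successor.
(F3): condition met.
Valid on: (F3).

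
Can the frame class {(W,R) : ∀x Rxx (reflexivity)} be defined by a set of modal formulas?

Definable; □q → q defines it

This is a Sahlqvist condition; the T axiom □q → q defines it.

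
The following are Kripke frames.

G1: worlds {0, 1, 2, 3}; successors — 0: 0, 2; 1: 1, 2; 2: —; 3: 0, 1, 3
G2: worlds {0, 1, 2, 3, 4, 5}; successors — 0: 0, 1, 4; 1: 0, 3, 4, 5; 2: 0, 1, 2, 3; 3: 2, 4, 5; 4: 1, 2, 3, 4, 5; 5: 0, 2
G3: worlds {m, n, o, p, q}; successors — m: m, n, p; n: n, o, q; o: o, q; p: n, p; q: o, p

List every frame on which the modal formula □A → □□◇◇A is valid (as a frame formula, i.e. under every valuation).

G2, G3

Frame correspondent (Sahlqvist): ∀x ∀z (xR²z → ∃w (xRw ∧ zR²w)) — i.e. a generalized confluence (Geach) condition.
G1: fails — 0R²2 but no w with 0Rw and 2R²w.
G2: condition met.
G3: condition met.
Valid on: G2, G3.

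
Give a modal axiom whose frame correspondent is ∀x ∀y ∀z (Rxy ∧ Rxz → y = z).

This is partial functionality; the standard corresponding axiom is CD: ◇r → □r.
Suppose ◇r→□r is valid. Take Rxy, Rxz and set V(r)={y}. Then ◇r at x, so □r at x, so r at z, i.e. z=y.

◇r → □r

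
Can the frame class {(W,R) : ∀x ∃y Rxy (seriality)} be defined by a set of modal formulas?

Definable; □p → ◇p defines it

This is a Sahlqvist condition; the D axiom □p → ◇p defines it.
Suppose □p→◇p is valid. At any x set V(p)=W. Then □p at x, so ◇p at x, so x has a successor.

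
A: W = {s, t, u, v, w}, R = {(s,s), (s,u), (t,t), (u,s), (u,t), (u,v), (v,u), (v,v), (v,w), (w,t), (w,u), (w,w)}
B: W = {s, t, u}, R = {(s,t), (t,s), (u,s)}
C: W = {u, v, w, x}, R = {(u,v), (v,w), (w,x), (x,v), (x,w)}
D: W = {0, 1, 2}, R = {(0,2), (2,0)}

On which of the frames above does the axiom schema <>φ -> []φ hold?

This is the axiom for partial functionality; its first-order frame correspondent is forall x forall y forall z (Rxy & Rxz -> y = z).
A: fails — s sees both s and u.
B: ✓.
C: fails — x sees both v and w.
D: ✓.

B, D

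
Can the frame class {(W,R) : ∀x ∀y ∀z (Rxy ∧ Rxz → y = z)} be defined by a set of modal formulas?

This is a Sahlqvist condition; the CD axiom ◇p → □p defines it.

Yes, by ◇p → □p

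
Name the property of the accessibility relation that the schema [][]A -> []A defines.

density

This is the C4 axiom.
Its frame correspondent is density — forall x forall y (Rxy -> exists z (Rxz & Rzy)).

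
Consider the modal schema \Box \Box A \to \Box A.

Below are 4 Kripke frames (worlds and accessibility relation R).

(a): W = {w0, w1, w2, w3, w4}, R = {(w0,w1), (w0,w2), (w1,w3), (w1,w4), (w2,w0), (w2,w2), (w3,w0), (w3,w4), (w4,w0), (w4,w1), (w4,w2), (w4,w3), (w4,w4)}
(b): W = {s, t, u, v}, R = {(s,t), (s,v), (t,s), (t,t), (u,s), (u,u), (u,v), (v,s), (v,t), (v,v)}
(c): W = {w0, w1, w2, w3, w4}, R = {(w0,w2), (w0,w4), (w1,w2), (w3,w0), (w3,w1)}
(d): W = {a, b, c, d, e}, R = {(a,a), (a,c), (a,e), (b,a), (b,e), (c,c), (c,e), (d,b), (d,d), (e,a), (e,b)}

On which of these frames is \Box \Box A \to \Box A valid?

(b)

This is the axiom for density; its first-order frame correspondent is \forall x \forall y (Rxy \to \exists z (Rxz \wedge Rzy)).
(a): fails — Rw0w1 but no z with Rw0z and Rzw1.
(b): condition met.
(c): fails — Rw1w2 but no z with Rw1z and Rzw2.
(d): fails — Reb but no z with Rez and Rzb.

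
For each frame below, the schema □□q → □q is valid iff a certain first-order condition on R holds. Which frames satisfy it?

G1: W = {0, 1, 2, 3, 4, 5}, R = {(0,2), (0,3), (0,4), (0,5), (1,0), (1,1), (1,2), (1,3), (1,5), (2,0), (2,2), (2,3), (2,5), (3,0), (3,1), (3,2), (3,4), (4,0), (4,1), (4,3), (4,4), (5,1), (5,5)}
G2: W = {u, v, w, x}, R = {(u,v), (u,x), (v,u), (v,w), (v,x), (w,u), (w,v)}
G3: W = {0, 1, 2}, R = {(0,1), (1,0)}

The schema corresponds to density: ∀x ∀y (Rxy → ∃z (Rxz ∧ Rzy)).
G1: condition met.
G2: fails — Ruv but no z with Ruz and Rzv.
G3: fails — R01 but no z with R0z and Rz1.
Valid on: G1.

G1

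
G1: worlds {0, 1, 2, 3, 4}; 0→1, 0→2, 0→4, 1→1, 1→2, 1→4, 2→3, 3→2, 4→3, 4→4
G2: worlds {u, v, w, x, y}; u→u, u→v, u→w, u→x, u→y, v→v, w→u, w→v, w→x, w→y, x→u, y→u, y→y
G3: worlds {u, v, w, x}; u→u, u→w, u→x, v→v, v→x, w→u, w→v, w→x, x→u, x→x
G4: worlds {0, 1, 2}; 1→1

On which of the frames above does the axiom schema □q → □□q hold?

This is the axiom for transitivity; its first-order frame correspondent is ∀x ∀y ∀z (Rxy ∧ Ryz → Rxz).
G1: fails — R32 and R23 but not R33.
G2: fails — Rwu and Ruw but not Rww.
G3: fails — Ruw and Rwv but not Ruv.
G4: satisfies the condition.

G4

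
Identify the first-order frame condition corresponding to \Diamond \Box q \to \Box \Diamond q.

Suppose ◇□q→□◇q is valid. Take Rxy, Rxz and set V(q)={w : Ryw}. Then □q at y so ◇□q at x, so □◇q at x, so ◇q at z, giving w with Rzw and Ryw.

Convergence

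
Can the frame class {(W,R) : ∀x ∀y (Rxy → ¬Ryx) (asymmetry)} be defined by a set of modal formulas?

If a class were modally definable it would be closed under surjective bounded morphisms (Goldblatt–Thomason).
The 4-cycle (worlds w0,w1,w2,w3 with w0→w1→w2→w3→w0) is asymmetric. Mapping every world to a single reflexive point • is a surjective bounded morphism, and the reflexive point is not asymmetric (R•• but asymmetry requires ¬R••).
Hence asymmetry is not modally definable.

Not modally definable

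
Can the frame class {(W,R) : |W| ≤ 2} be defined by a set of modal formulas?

If a class were modally definable it would be closed under disjoint unions (Goldblatt–Thomason).
Any modal formula valid on each of 3 disjoint one-world frames is valid on their disjoint union (validity is preserved under disjoint unions). Each one-world frame has |W|=1≤2, but the union has |W|=3.
Hence having at most 2 worlds is not modally definable.

Not modally definable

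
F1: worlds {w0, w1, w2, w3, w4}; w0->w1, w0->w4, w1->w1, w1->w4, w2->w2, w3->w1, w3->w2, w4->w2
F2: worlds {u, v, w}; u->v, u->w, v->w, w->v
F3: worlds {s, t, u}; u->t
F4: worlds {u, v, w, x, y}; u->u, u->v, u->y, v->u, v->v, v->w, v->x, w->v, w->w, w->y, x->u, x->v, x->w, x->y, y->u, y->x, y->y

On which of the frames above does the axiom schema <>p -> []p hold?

F3

Frame correspondent (Sahlqvist): forall x forall y forall z (Rxy & Rxz -> y = z) — i.e. partial functionality.
F1: fails — w0 sees both w1 and w4.
F2: fails — u sees both v and w.
F3: holds.
F4: fails — u sees both u and v.
Valid on: F3.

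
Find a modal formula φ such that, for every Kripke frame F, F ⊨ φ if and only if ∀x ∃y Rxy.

The condition is seriality. The D schema □r → ◇r defines it.
Suppose □r→◇r is valid. At any x set V(r)=W. Then □r at x, so ◇r at x, so x has a successor.

□r → ◇r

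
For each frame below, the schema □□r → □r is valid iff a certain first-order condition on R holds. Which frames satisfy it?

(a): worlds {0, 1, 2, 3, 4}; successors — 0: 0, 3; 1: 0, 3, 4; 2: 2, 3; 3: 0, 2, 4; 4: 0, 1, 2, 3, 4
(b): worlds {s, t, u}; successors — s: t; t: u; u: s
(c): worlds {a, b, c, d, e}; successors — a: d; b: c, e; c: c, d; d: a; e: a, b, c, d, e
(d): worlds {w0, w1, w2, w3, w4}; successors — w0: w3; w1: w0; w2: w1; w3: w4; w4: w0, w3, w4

Frame correspondent (Sahlqvist): ∀x ∀y (Rxy → ∃z (Rxz ∧ Rzy)) — i.e. density.
(a): condition met.
(b): fails — Rus but no z with Ruz and Rzs.
(c): fails — Rad but no z with Raz and Rzd.
(d): fails — Rw1w0 but no z with Rw1z and Rzw0.
Valid on: (a).

(a)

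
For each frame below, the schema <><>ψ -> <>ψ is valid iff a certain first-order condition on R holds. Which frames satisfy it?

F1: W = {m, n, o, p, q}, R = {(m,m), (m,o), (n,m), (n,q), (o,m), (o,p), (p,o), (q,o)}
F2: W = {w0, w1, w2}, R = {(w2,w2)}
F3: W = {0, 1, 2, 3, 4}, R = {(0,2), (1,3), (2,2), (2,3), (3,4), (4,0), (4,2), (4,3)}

This is the axiom for transitivity; its first-order frame correspondent is forall x forall y forall z (Rxy & Ryz -> Rxz).
F1: fails — Rom and Rmo but not Roo.
F2: condition met.
F3: fails — R34 and R43 but not R33.
Valid on: F2.

F2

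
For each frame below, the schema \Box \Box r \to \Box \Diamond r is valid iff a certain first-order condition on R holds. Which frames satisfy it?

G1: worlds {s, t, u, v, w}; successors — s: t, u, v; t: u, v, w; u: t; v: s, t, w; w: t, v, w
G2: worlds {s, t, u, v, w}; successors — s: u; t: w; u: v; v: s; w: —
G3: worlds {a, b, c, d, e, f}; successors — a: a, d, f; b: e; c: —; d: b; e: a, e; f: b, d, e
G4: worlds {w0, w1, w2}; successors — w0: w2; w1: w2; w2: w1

The schema corresponds to a generalized confluence (Geach) condition: \forall x \forall z (xRz \to \exists w (x R^2 w \wedge zRw)).
G1: ✓.
G2: fails — tRw but no w* with tR²w* and wRw*.
G3: ✓.
G4: ✓.

G1, G3, G4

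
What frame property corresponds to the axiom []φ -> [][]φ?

Suppose □φ→□□φ is valid. Take Rxy, Ryz and set V(φ)={w : Rxw}. Then □φ at x, so □□φ at x, so □φ at y, so φ at z, i.e. Rxz.

transitivity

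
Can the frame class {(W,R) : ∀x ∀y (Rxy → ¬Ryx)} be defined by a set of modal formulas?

Not definable by any modal formula

Any modally definable frame class is closed under surjective bounded morphisms.
The 5-cycle (worlds 0,1,2,3,4 with 0→1→2→3→4→0) is asymmetric. Mapping every world to a single reflexive point • is a surjective bounded morphism, and the reflexive point is not asymmetric (R•• but asymmetry requires ¬R••).
So no modal formula (or set of formulas) defines exactly the asymmetric frames.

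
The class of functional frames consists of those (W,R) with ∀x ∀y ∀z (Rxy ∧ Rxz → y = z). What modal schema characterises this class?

The condition is partial functionality. The CD schema ◇ψ → □ψ defines it.
Suppose ◇ψ→□ψ is valid. Take Rxy, Rxz and set V(ψ)={y}. Then ◇ψ at x, so □ψ at x, so ψ at z, i.e. z=y.

◇ψ → □ψ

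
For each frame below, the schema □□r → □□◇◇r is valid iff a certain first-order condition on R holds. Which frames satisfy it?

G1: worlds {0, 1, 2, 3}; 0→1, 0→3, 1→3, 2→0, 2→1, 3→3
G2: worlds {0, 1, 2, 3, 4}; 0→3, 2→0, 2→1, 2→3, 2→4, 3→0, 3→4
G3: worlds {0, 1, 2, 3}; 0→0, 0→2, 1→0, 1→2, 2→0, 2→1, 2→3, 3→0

This is the axiom for a generalized confluence (Geach) condition; its first-order frame correspondent is ∀x ∀z (xR²z → ∃w (xR²w ∧ zR²w)).
G1: satisfies the condition.
G2: fails — 0R²4 but no w with 0R²w and 4R²w.
G3: satisfies the condition.
Valid on: G1, G3.

G1, G3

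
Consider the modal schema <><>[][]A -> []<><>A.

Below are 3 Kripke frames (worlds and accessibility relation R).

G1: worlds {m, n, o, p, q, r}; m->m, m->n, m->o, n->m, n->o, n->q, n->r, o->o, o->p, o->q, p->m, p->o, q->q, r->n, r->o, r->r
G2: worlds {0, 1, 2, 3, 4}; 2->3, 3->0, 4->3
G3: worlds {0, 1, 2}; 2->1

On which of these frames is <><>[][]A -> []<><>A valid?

The schema corresponds to a generalized confluence (Geach) condition: forall x forall y forall z ((x R^2 y & xRz) -> exists w (y R^2 w & z R^2 w)).
G1: condition met.
G2: fails — 2R²0, 2R3 but no w with 0R²w and 3R²w.
G3: condition met.

G1, G3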